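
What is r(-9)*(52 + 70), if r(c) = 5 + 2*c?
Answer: -1586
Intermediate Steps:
r(-9)*(52 + 70) = (5 + 2*(-9))*(52 + 70) = (5 - 18)*122 = -13*122 = -1586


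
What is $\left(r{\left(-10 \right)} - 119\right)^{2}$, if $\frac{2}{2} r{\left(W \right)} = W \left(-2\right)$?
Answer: $9801$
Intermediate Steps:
$r{\left(W \right)} = - 2 W$ ($r{\left(W \right)} = W \left(-2\right) = - 2 W$)
$\left(r{\left(-10 \right)} - 119\right)^{2} = \left(\left(-2\right) \left(-10\right) - 119\right)^{2} = \left(20 - 119\right)^{2} = \left(-99\right)^{2} = 9801$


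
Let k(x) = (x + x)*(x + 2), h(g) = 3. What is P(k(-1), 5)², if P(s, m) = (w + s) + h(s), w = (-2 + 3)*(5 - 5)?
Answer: 1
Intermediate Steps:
w = 0 (w = 1*0 = 0)
k(x) = 2*x*(2 + x) (k(x) = (2*x)*(2 + x) = 2*x*(2 + x))
P(s, m) = 3 + s (P(s, m) = (0 + s) + 3 = s + 3 = 3 + s)
P(k(-1), 5)² = (3 + 2*(-1)*(2 - 1))² = (3 + 2*(-1)*1)² = (3 - 2)² = 1² = 1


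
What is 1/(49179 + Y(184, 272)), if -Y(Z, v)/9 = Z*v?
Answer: -1/401253 ≈ -2.4922e-6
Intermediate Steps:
Y(Z, v) = -9*Z*v
1/(49179 + Y(184, 272)) = 1/(49179 - 9*184*272) = 1/(49179 - 450432) = 1/(-401253) = -1/401253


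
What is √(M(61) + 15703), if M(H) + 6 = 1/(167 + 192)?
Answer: 6*√56195706/359 ≈ 125.29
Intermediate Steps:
M(H) = -2153/359 (M(H) = -6 + 1/(167 + 192) = -6 + 1/359 = -2153/359)
√(M(61) + 15703) = √(-2153/359 + 15703) = √(5635224/359) = 6*√56195706/359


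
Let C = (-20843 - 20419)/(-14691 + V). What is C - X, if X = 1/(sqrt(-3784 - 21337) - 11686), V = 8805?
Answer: 104369465975/14888061153 + I*sqrt(25121)/136587717 ≈ 7.0103 + 1.1604e-6*I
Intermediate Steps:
X = 1/(-11686 + I*sqrt(25121)) (X = 1/(sqrt(-25121) - 11686) = 1/(I*sqrt(25121) - 11686) = 1/(-11686 + I*sqrt(25121)) ≈ -8.5557e-5 - 1.16e-6*I)
C = 6877/981 (C = (-20843 - 20419)/(-14691 + 8805) = -41262/(-5886) = -41262*(-1/5886) = 6877/981 ≈ 7.0102)
C - X = 6877/981 - (-11686/136587717 - I*sqrt(25121)/136587717) = 6877/981 + (11686/136587717 + I*sqrt(25121)/136587717) = 104369465975/14888061153 + I*sqrt(25121)/136587717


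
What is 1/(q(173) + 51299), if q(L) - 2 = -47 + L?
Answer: 1/51427 ≈ 1.9445e-5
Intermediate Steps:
q(L) = -45 + L (q(L) = 2 + (-47 + L) = -45 + L)
1/(q(173) + 51299) = 1/((-45 + 173) + 51299) = 1/(128 + 51299) = 1/51427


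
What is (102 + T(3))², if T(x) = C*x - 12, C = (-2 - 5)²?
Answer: 56169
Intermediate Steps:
C = 49 (C = (-7)² = 49)
T(x) = -12 + 49*x (T(x) = 49*x - 12 = -12 + 49*x)
(102 + T(3))² = (102 + (-12 + 49*3))² = (102 + (-12 + 147))² = (102 + 135)² = 237² = 56169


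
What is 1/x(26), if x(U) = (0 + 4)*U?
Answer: 1/104 ≈ 0.0096154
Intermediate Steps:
x(U) = 4*U
1/x(26) = 1/(4*26) = 1/104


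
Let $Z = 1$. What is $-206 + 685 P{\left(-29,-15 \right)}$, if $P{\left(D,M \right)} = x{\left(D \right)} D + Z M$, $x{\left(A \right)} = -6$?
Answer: $108709$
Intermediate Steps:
$P{\left(D,M \right)} = M - 6 D$ ($P{\left(D,M \right)} = - 6 D + 1 M = - 6 D + M = M - 6 D$)
$-206 + 685 P{\left(-29,-15 \right)} = -206 + 685 \left(-15 - -174\right) = -206 + 685 \left(-15 + 174\right) = -206 + 685 \cdot 159 = -206 + 108915 = 108709$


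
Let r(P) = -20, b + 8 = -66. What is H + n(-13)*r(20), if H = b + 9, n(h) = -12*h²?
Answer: 40495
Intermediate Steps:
b = -74 (b = -8 - 66 = -74)
H = -65 (H = -74 + 9 = -65)
H + n(-13)*r(20) = -65 - 12*(-13)²*(-20) = -65 - 12*169*(-20) = -65 - 2028*(-20) = -65 + 40560 = 40495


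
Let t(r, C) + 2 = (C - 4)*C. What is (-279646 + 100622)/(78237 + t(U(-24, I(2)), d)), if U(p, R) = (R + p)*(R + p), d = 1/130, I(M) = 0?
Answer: -3025505600/1322170981 ≈ -2.2883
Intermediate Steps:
d = 1/130 ≈ 0.0076923
U(p, R) = (R + p)²
t(r, C) = -2 + C*(-4 + C) (t(r, C) = -2 + (C - 4)*C = -2 + (-4 + C)*C = -2 + C*(-4 + C))
(-279646 + 100622)/(78237 + t(U(-24, I(2)), d)) = (-279646 + 100622)/(78237 + (-2 + (1/130)² - 4*1/130)) = -179024/(78237 + (-2 + 1/16900 - 2/65)) = -179024/(78237 - 34319/16900) = -179024/1322170981/16900 = -179024*16900/1322170981 = -3025505600/1322170981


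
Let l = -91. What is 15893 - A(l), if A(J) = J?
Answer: 15984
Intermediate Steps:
15893 - A(l) = 15893 - 1*(-91) = 15893 + 91 = 15984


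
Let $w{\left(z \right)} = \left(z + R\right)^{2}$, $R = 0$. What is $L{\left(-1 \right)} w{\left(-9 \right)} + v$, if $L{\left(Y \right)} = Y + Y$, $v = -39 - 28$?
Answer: $-229$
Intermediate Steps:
$v = -67$ ($v = -39 - 28 = -67$)
$L{\left(Y \right)} = 2 Y$
$w{\left(z \right)} = z^{2}$ ($w{\left(z \right)} = \left(z + 0\right)^{2} = z^{2}$)
$L{\left(-1 \right)} w{\left(-9 \right)} + v = 2 \left(-1\right) \left(-9\right)^{2} - 67 = \left(-2\right) 81 - 67 = -162 - 67 = -229$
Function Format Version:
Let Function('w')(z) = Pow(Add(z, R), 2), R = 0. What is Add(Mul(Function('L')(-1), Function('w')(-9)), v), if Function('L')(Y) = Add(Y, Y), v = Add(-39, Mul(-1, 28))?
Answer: -229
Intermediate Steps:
v = -67 (v = Add(-39, -28) = -67)
Function('L')(Y) = Mul(2, Y)
Function('w')(z) = Pow(z, 2) (Function('w')(z) = Pow(Add(z, 0), 2) = Pow(z, 2))
Add(Mul(Function('L')(-1), Function('w')(-9)), v) = Add(Mul(Mul(2, -1), Pow(-9, 2)), -67) = Add(Mul(-2, 81), -67) = Add(-162, -67) = -229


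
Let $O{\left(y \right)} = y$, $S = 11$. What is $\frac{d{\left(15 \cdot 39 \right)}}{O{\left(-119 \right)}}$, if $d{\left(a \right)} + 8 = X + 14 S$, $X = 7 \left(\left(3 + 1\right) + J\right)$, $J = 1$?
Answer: $- \frac{181}{119} \approx -1.521$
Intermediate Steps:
$X = 35$ ($X = 7 \left(\left(3 + 1\right) + 1\right) = 7 \left(4 + 1\right) = 7 \cdot 5 = 35$)
$d{\left(a \right)} = 181$ ($d{\left(a \right)} = -8 + \left(35 + 14 \cdot 11\right) = -8 + \left(35 + 154\right) = -8 + 189 = 181$)
$\frac{d{\left(15 \cdot 39 \right)}}{O{\left(-119 \right)}} = \frac{181}{-119} = 181 \left(- \frac{1}{119}\right) = - \frac{181}{119}$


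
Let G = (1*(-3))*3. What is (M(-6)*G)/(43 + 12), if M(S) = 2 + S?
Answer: 36/55 ≈ 0.65455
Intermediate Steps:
G = -9 (G = -3*3 = -9)
(M(-6)*G)/(43 + 12) = ((2 - 6)*(-9))/(43 + 12) = -4*(-9)/55 = 36*(1/55) = 36/55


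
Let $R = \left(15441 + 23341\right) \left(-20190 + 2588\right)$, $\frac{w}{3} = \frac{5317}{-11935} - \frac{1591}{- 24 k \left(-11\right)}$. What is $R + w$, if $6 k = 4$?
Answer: $- \frac{130357085727361}{190960} \approx -6.8264 \cdot 10^{8}$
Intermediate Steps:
$k = \frac{2}{3}$ ($k = \frac{1}{6} \cdot 4 = \frac{2}{3} \approx 0.66667$)
$w = - \frac{5433921}{190960}$ ($w = 3 \left(\frac{5317}{-11935} - \frac{1591}{\left(-24\right) \frac{2}{3} \left(-11\right)}\right) = 3 \left(5317 \left(- \frac{1}{11935}\right) - \frac{1591}{\left(-16\right) \left(-11\right)}\right) = 3 \left(- \frac{5317}{11935} - \frac{1591}{176}\right) = 3 \left(- \frac{1811307}{190960}\right) = - \frac{5433921}{190960} \approx -28.456$)
$R = -682640764$ ($R = 38782 \left(-17602\right) = -682640764$)
$R + w = -682640764 - \frac{5433921}{190960} = - \frac{130357085727361}{190960}$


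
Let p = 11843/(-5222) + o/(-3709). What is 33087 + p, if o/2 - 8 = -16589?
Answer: 640971430903/19368398 ≈ 33094.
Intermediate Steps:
o = -33162 (o = 16 + 2*(-16589) = 16 - 33178 = -33162)
p = 129246277/19368398 (p = 11843/(-5222) - 33162/(-3709) = 11843*(-1/5222) - 33162*(-1/3709) = -11843/5222 + 33162/3709 = 129246277/19368398 ≈ 6.6730)
33087 + p = 33087 + 129246277/19368398 = 640971430903/19368398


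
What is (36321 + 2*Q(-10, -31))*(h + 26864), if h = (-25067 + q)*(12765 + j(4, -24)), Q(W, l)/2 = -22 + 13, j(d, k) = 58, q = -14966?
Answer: -18625681764075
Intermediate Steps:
Q(W, l) = -18 (Q(W, l) = 2*(-22 + 13) = 2*(-9) = -18)
h = -513343159 (h = (-25067 - 14966)*(12765 + 58) = -40033*12823 = -513343159)
(36321 + 2*Q(-10, -31))*(h + 26864) = (36321 + 2*(-18))*(-513343159 + 26864) = (36321 - 36)*(-513316295) = 36285*(-513316295) = -18625681764075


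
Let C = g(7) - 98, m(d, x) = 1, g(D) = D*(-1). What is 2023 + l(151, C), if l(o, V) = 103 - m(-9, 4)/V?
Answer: 223231/105 ≈ 2126.0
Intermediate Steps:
g(D) = -D
C = -105 (C = -1*7 - 98 = -7 - 98 = -105)
l(o, V) = 103 - 1/V
2023 + l(151, C) = 2023 + (103 - 1/(-105)) = 2023 + (103 - 1*(-1/105)) = 2023 + (103 + 1/105) = 2023 + 10816/105 = 223231/105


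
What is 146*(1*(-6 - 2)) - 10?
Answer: -1178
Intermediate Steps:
146*(1*(-6 - 2)) - 10 = 146*(1*(-8)) - 10 = 146*(-8) - 10 = -1168 - 10 = -1178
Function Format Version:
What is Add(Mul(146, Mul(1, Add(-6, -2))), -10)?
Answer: -1178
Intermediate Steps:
Add(Mul(146, Mul(1, Add(-6, -2))), -10) = Add(Mul(146, Mul(1, -8)), -10) = Add(Mul(146, -8), -10) = Add(-1168, -10) = -1178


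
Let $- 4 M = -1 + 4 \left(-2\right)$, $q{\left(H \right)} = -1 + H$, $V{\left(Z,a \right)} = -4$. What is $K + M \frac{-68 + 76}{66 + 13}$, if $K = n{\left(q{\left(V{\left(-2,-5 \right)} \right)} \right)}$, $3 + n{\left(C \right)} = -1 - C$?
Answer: $\frac{97}{79} \approx 1.2278$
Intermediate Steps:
$n{\left(C \right)} = -4 - C$ ($n{\left(C \right)} = -3 - \left(1 + C\right) = -4 - C$)
$M = \frac{9}{4}$ ($M = - \frac{-1 + 4 \left(-2\right)}{4} = - \frac{-1 - 8}{4} = \left(- \frac{1}{4}\right) \left(-9\right) = \frac{9}{4} \approx 2.25$)
$K = 1$ ($K = -4 - \left(-1 - 4\right) = -4 - -5 = -4 + 5 = 1$)
$K + M \frac{-68 + 76}{66 + 13} = 1 + \frac{9 \frac{-68 + 76}{66 + 13}}{4} = 1 + \frac{9 \cdot \frac{8}{79}}{4} = 1 + \frac{9 \cdot 8 \cdot \frac{1}{79}}{4} = 1 + \frac{9}{4} \cdot \frac{8}{79} = 1 + \frac{18}{79} = \frac{97}{79}$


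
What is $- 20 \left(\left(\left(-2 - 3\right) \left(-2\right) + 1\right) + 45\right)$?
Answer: $-1120$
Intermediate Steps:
$- 20 \left(\left(\left(-2 - 3\right) \left(-2\right) + 1\right) + 45\right) = - 20 \left(\left(\left(-5\right) \left(-2\right) + 1\right) + 45\right) = - 20 \left(\left(10 + 1\right) + 45\right) = - 20 \left(11 + 45\right) = \left(-20\right) 56 = -1120$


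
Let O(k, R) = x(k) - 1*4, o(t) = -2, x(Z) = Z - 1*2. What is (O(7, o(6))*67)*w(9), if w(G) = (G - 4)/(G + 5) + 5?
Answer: 5025/14 ≈ 358.93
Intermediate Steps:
x(Z) = -2 + Z (x(Z) = Z - 2 = -2 + Z)
O(k, R) = -6 + k (O(k, R) = (-2 + k) - 1*4 = (-2 + k) - 4 = -6 + k)
w(G) = 5 + (-4 + G)/(5 + G) (w(G) = (-4 + G)/(5 + G) + 5 = 5 + (-4 + G)/(5 + G))
(O(7, o(6))*67)*w(9) = ((-6 + 7)*67)*(3*(7 + 2*9)/(5 + 9)) = (1*67)*(3*(7 + 18)/14) = 67*(3*(1/14)*25) = 67*(75/14) = 5025/14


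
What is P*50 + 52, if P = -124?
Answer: -6148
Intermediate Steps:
P*50 + 52 = -124*50 + 52 = -6200 + 52 = -6148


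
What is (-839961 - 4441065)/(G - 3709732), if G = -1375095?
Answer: 5281026/5084827 ≈ 1.0386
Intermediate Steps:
(-839961 - 4441065)/(G - 3709732) = (-839961 - 4441065)/(-1375095 - 3709732) = -5281026/(-5084827) = -5281026*(-1/5084827) = 5281026/5084827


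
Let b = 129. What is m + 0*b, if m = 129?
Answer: 129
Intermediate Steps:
m + 0*b = 129 + 0*129 = 129 + 0 = 129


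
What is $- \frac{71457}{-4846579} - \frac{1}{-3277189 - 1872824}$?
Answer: $\frac{368009325520}{24959944855527} \approx 0.014744$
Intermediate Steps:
$- \frac{71457}{-4846579} - \frac{1}{-3277189 - 1872824} = \left(-71457\right) \left(- \frac{1}{4846579}\right) - \frac{1}{-5150013} = \frac{71457}{4846579} - - \frac{1}{5150013} = \frac{71457}{4846579} + \frac{1}{5150013} = \frac{368009325520}{24959944855527}$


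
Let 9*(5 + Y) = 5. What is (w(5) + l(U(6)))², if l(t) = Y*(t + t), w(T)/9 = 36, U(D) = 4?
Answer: 6739216/81 ≈ 83200.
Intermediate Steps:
Y = -40/9 (Y = -5 + (⅑)*5 = -5 + 5/9 = -40/9 ≈ -4.4444)
w(T) = 324 (w(T) = 9*36 = 324)
l(t) = -80*t/9 (l(t) = -40*(t + t)/9 = -80*t/9)
(w(5) + l(U(6)))² = (324 - 80/9*4)² = (324 - 320/9)² = (2596/9)² = 6739216/81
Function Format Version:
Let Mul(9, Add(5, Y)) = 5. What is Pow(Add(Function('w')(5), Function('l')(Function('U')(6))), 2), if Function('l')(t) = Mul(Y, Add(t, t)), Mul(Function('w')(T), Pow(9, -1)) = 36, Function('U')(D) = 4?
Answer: Rational(6739216, 81) ≈ 83200.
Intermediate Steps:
Y = Rational(-40, 9) (Y = Add(-5, Mul(Rational(1, 9), 5)) = Add(-5, Rational(5, 9)) = Rational(-40, 9) ≈ -4.4444)
Function('w')(T) = 324 (Function('w')(T) = Mul(9, 36) = 324)
Function('l')(t) = Mul(Rational(-80, 9), t) (Function('l')(t) = Mul(Rational(-40, 9), Add(t, t)) = Mul(Rational(-40, 9), Mul(2, t)) = Mul(Rational(-80, 9), t))
Pow(Add(Function('w')(5), Function('l')(Function('U')(6))), 2) = Pow(Add(324, Mul(Rational(-80, 9), 4)), 2) = Pow(Add(324, Rational(-320, 9)), 2) = Pow(Rational(2596, 9), 2) = Rational(6739216, 81)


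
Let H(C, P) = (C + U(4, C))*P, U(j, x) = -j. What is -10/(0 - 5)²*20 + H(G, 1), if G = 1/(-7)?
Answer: -85/7 ≈ -12.143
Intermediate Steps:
G = -⅐ ≈ -0.14286
H(C, P) = P*(-4 + C) (H(C, P) = (C - 1*4)*P = (C - 4)*P = (-4 + C)*P = P*(-4 + C))
-10/(0 - 5)²*20 + H(G, 1) = -10/(0 - 5)²*20 + 1*(-4 - ⅐) = -10/((-5)²)*20 + 1*(-29/7) = -10/25*20 - 29/7 = -10*1/25*20 - 29/7 = -⅖*20 - 29/7 = -8 - 29/7 = -85/7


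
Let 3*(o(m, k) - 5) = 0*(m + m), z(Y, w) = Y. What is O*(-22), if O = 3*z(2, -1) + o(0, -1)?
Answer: -242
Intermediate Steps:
o(m, k) = 5 (o(m, k) = 5 + (0*(m + m))/3 = 5 + (0*(2*m))/3 = 5 + (⅓)*0 = 5 + 0 = 5)
O = 11 (O = 3*2 + 5 = 6 + 5 = 11)
O*(-22) = 11*(-22) = -242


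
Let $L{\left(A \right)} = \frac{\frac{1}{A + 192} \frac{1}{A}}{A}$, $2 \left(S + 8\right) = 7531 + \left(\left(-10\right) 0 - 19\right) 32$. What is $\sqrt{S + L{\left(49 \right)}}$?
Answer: $\frac{3 \sqrt{214044063722}}{23618} \approx 58.766$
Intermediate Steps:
$S = \frac{6907}{2}$ ($S = -8 + \frac{7531 + \left(\left(-10\right) 0 - 19\right) 32}{2} = -8 + \frac{7531 + \left(0 - 19\right) 32}{2} = -8 + \frac{7531 - 608}{2} = -8 + \frac{1}{2} \cdot 6923 = -8 + \frac{6923}{2} = \frac{6907}{2} \approx 3453.5$)
$L{\left(A \right)} = \frac{1}{A^{2} \left(192 + A\right)}$ ($L{\left(A \right)} = \frac{\frac{1}{192 + A} \frac{1}{A}}{A} = \frac{\frac{1}{A} \frac{1}{192 + A}}{A} = \frac{1}{A^{2} \left(192 + A\right)}$)
$\sqrt{S + L{\left(49 \right)}} = \sqrt{\frac{6907}{2} + \frac{1}{2401 \left(192 + 49\right)}} = \sqrt{\frac{6907}{2} + \frac{1}{2401 \cdot 241}} = \sqrt{\frac{6907}{2} + \frac{1}{2401} \cdot \frac{1}{241}} = \sqrt{\frac{6907}{2} + \frac{1}{578641}} = \sqrt{\frac{3996673389}{1157282}} = \frac{3 \sqrt{214044063722}}{23618}$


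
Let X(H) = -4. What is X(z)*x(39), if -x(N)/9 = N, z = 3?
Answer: 1404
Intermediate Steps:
x(N) = -9*N
X(z)*x(39) = -(-36)*39 = -4*(-351) = 1404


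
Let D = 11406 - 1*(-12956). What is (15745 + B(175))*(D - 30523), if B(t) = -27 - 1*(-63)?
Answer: -97226741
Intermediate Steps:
D = 24362 (D = 11406 + 12956 = 24362)
B(t) = 36 (B(t) = -27 + 63 = 36)
(15745 + B(175))*(D - 30523) = (15745 + 36)*(24362 - 30523) = 15781*(-6161) = -97226741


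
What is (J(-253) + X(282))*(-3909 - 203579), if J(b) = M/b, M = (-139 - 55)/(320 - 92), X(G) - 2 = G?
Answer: -849790446400/14421 ≈ -5.8927e+7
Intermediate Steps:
X(G) = 2 + G
M = -97/114 (M = -194/228 = -194*1/228 = -97/114 ≈ -0.85088)
J(b) = -97/(114*b)
(J(-253) + X(282))*(-3909 - 203579) = (-97/114/(-253) + (2 + 282))*(-3909 - 203579) = (-97/114*(-1/253) + 284)*(-207488) = (97/28842 + 284)*(-207488) = (8191225/28842)*(-207488) = -849790446400/14421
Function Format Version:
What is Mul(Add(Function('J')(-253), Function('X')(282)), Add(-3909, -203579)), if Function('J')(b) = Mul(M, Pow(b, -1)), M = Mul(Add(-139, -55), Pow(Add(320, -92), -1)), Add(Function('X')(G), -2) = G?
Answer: Rational(-849790446400, 14421) ≈ -5.8927e+7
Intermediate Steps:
Function('X')(G) = Add(2, G)
M = Rational(-97, 114) (M = Mul(-194, Pow(228, -1)) = Mul(-194, Rational(1, 228)) = Rational(-97, 114) ≈ -0.85088)
Function('J')(b) = Mul(Rational(-97, 114), Pow(b, -1))
Mul(Add(Function('J')(-253), Function('X')(282)), Add(-3909, -203579)) = Mul(Add(Mul(Rational(-97, 114), Pow(-253, -1)), Add(2, 282)), Add(-3909, -203579)) = Mul(Add(Mul(Rational(-97, 114), Rational(-1, 253)), 284), -207488) = Mul(Add(Rational(97, 28842), 284), -207488) = Mul(Rational(8191225, 28842), -207488) = Rational(-849790446400, 14421)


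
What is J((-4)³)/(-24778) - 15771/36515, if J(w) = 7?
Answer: -391029443/904768670 ≈ -0.43219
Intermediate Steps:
J((-4)³)/(-24778) - 15771/36515 = 7/(-24778) - 15771/36515 = 7*(-1/24778) - 15771*1/36515 = -7/24778 - 15771/36515 = -391029443/904768670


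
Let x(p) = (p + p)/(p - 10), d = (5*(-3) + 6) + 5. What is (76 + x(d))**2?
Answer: 287296/49 ≈ 5863.2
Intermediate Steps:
d = -4 (d = (-15 + 6) + 5 = -9 + 5 = -4)
x(p) = 2*p/(-10 + p) (x(p) = (2*p)/(-10 + p) = 2*p/(-10 + p))
(76 + x(d))**2 = (76 + 2*(-4)/(-10 - 4))**2 = (76 + 2*(-4)/(-14))**2 = (76 + 2*(-4)*(-1/14))**2 = (76 + 4/7)**2 = (536/7)**2 = 287296/49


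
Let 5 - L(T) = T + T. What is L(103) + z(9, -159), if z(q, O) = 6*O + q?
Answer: -1146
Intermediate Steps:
z(q, O) = q + 6*O
L(T) = 5 - 2*T (L(T) = 5 - (T + T) = 5 - 2*T)
L(103) + z(9, -159) = (5 - 2*103) + (9 + 6*(-159)) = (5 - 206) + (9 - 954) = -201 - 945 = -1146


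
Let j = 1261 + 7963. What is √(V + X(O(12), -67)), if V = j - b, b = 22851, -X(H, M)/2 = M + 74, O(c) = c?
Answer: I*√13641 ≈ 116.79*I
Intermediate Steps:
X(H, M) = -148 - 2*M (X(H, M) = -2*(M + 74) = -2*(74 + M) = -148 - 2*M)
j = 9224
V = -13627 (V = 9224 - 1*22851 = 9224 - 22851 = -13627)
√(V + X(O(12), -67)) = √(-13627 + (-148 - 2*(-67))) = √(-13627 + (-148 + 134)) = √(-13627 - 14) = √(-13641) = I*√13641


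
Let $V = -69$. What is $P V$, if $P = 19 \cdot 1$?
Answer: $-1311$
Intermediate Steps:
$P = 19$
$P V = 19 \left(-69\right) = -1311$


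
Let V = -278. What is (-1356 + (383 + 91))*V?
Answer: 245196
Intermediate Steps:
(-1356 + (383 + 91))*V = (-1356 + (383 + 91))*(-278) = (-1356 + 474)*(-278) = -882*(-278) = 245196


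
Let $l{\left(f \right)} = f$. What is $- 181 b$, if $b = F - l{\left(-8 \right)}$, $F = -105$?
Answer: $17557$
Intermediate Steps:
$b = -97$ ($b = -105 - -8 = -105 + 8 = -97$)
$- 181 b = \left(-181\right) \left(-97\right) = 17557$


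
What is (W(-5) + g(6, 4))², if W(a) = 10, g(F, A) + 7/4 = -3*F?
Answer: 1521/16 ≈ 95.063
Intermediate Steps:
g(F, A) = -7/4 - 3*F
(W(-5) + g(6, 4))² = (10 + (-7/4 - 3*6))² = (10 + (-7/4 - 18))² = (10 - 79/4)² = (-39/4)² = 1521/16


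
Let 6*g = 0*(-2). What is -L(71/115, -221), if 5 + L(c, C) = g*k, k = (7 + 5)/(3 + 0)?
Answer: 5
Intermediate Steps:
g = 0 (g = (0*(-2))/6 = (⅙)*0 = 0)
k = 4 (k = 12/3 = 12*(⅓) = 4)
L(c, C) = -5 (L(c, C) = -5 + 0*4 = -5 + 0 = -5)
-L(71/115, -221) = -1*(-5) = 5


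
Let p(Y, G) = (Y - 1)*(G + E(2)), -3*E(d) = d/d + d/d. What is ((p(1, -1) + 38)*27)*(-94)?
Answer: -96444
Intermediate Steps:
E(d) = -2/3 (E(d) = -(d/d + d/d)/3 = -(1 + 1)/3 = -1/3*2 = -2/3)
p(Y, G) = (-1 + Y)*(-2/3 + G) (p(Y, G) = (Y - 1)*(G - 2/3) = (-1 + Y)*(-2/3 + G))
((p(1, -1) + 38)*27)*(-94) = (((2/3 - 1*(-1) - 2/3*1 - 1*1) + 38)*27)*(-94) = (((2/3 + 1 - 2/3 - 1) + 38)*27)*(-94) = ((0 + 38)*27)*(-94) = (38*27)*(-94) = 1026*(-94) = -96444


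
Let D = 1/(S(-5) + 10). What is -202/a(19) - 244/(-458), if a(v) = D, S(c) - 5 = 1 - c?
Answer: -971296/229 ≈ -4241.5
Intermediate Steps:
S(c) = 6 - c (S(c) = 5 + (1 - c) = 6 - c)
D = 1/21 (D = 1/((6 - 1*(-5)) + 10) = 1/((6 + 5) + 10) = 1/(11 + 10) = 1/21 ≈ 0.047619)
a(v) = 1/21
-202/a(19) - 244/(-458) = -202/1/21 - 244/(-458) = -202*21 - 244*(-1/458) = -4242 + 122/229 = -971296/229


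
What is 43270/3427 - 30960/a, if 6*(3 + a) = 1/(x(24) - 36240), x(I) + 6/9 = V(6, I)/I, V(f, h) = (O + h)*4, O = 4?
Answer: 23096043020950/2235257323 ≈ 10333.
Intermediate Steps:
V(f, h) = 16 + 4*h (V(f, h) = (4 + h)*4 = 16 + 4*h)
x(I) = -⅔ + (16 + 4*I)/I
a = -652249/217416 (a = -3 + 1/(6*((10/3 + 16/24) - 36240)) = -3 + 1/(6*((10/3 + 16*(1/24)) - 36240)) = -3 + 1/(6*((10/3 + ⅔) - 36240)) = -3 + 1/(6*(4 - 36240)) = -3 + (⅙)/(-36236) = -3 + (⅙)*(-1/36236) = -3 - 1/217416 = -652249/217416 ≈ -3.0000)
43270/3427 - 30960/a = 43270/3427 - 30960/(-652249/217416) = 43270*(1/3427) - 30960*(-217416/652249) = 43270/3427 + 6731199360/652249 = 23096043020950/2235257323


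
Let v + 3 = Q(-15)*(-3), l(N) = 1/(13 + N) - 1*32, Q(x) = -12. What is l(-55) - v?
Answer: -2731/42 ≈ -65.024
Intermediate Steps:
l(N) = -32 + 1/(13 + N) (l(N) = 1/(13 + N) - 32 = -32 + 1/(13 + N))
v = 33 (v = -3 - 12*(-3) = -3 + 36 = 33)
l(-55) - v = (-415 - 32*(-55))/(13 - 55) - 1*33 = (-415 + 1760)/(-42) - 33 = -1/42*1345 - 33 = -1345/42 - 33 = -2731/42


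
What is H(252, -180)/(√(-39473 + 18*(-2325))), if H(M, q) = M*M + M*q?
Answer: -18144*I*√81323/81323 ≈ -63.625*I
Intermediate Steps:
H(M, q) = M² + M*q
H(252, -180)/(√(-39473 + 18*(-2325))) = (252*(252 - 180))/(√(-39473 + 18*(-2325))) = (252*72)/(√(-39473 - 41850)) = 18144/(√(-81323)) = 18144/((I*√81323)) = 18144*(-I*√81323/81323) = -18144*I*√81323/81323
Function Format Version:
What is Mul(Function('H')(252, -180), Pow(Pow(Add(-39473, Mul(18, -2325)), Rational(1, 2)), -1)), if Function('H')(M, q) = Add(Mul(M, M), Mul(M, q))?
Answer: Mul(Rational(-18144, 81323), I, Pow(81323, Rational(1, 2))) ≈ Mul(-63.625, I)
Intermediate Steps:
Function('H')(M, q) = Add(Pow(M, 2), Mul(M, q))
Mul(Function('H')(252, -180), Pow(Pow(Add(-39473, Mul(18, -2325)), Rational(1, 2)), -1)) = Mul(Mul(252, Add(252, -180)), Pow(Pow(Add(-39473, Mul(18, -2325)), Rational(1, 2)), -1)) = Mul(Mul(252, 72), Pow(Pow(Add(-39473, -41850), Rational(1, 2)), -1)) = Mul(18144, Pow(Pow(-81323, Rational(1, 2)), -1)) = Mul(18144, Pow(Mul(I, Pow(81323, Rational(1, 2))), -1)) = Mul(18144, Mul(Rational(-1, 81323), I, Pow(81323, Rational(1, 2)))) = Mul(Rational(-18144, 81323), I, Pow(81323, Rational(1, 2)))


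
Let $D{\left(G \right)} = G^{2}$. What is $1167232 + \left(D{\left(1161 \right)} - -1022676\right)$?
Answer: $3537829$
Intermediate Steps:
$1167232 + \left(D{\left(1161 \right)} - -1022676\right) = 1167232 - \left(-1022676 - 1161^{2}\right) = 1167232 + \left(1347921 + 1022676\right) = 1167232 + 2370597 = 3537829$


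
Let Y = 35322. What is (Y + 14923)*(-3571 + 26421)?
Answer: 1148098250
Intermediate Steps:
(Y + 14923)*(-3571 + 26421) = (35322 + 14923)*(-3571 + 26421) = 50245*22850 = 1148098250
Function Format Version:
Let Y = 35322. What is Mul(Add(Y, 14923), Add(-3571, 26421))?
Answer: 1148098250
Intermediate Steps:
Mul(Add(Y, 14923), Add(-3571, 26421)) = Mul(Add(35322, 14923), Add(-3571, 26421)) = Mul(50245, 22850) = 1148098250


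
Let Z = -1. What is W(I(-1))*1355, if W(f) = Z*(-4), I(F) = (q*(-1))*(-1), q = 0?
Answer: 5420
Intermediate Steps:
I(F) = 0 (I(F) = (0*(-1))*(-1) = 0*(-1) = 0)
W(f) = 4 (W(f) = -1*(-4) = 4)
W(I(-1))*1355 = 4*1355 = 5420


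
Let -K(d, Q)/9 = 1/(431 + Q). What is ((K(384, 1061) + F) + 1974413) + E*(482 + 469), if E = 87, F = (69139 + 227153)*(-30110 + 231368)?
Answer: 88972723189103/1492 ≈ 5.9633e+10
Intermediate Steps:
F = 59631135336 (F = 296292*201258 = 59631135336)
K(d, Q) = -9/(431 + Q)
((K(384, 1061) + F) + 1974413) + E*(482 + 469) = ((-9/(431 + 1061) + 59631135336) + 1974413) + 87*(482 + 469) = ((-9/1492 + 59631135336) + 1974413) + 87*951 = ((-9*1/1492 + 59631135336) + 1974413) + 82737 = ((-9/1492 + 59631135336) + 1974413) + 82737 = (88969653921303/1492 + 1974413) + 82737 = 88972599745499/1492 + 82737 = 88972723189103/1492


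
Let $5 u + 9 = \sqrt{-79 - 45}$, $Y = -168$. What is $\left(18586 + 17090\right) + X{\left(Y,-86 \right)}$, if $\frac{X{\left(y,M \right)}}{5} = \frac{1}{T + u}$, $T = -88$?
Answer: $\frac{287869195}{8069} - \frac{2 i \sqrt{31}}{8069} \approx 35676.0 - 0.00138 i$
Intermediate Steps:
$u = - \frac{9}{5} + \frac{2 i \sqrt{31}}{5}$ ($u = - \frac{9}{5} + \frac{\sqrt{-79 - 45}}{5} = - \frac{9}{5} + \frac{\sqrt{-124}}{5} = - \frac{9}{5} + \frac{2 i \sqrt{31}}{5} \approx -1.8 + 2.2271 i$)
$X{\left(y,M \right)} = \frac{5}{- \frac{449}{5} + \frac{2 i \sqrt{31}}{5}}$ ($X{\left(y,M \right)} = \frac{5}{-88 - \left(\frac{9}{5} - \frac{2 i \sqrt{31}}{5}\right)} = \frac{5}{- \frac{449}{5} + \frac{2 i \sqrt{31}}{5}}$)
$\left(18586 + 17090\right) + X{\left(Y,-86 \right)} = \left(18586 + 17090\right) - \left(\frac{449}{8069} + \frac{2 i \sqrt{31}}{8069}\right) = 35676 - \left(\frac{449}{8069} + \frac{2 i \sqrt{31}}{8069}\right) = \frac{287869195}{8069} - \frac{2 i \sqrt{31}}{8069}$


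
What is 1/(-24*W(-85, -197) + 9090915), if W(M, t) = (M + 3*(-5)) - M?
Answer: 1/9091275 ≈ 1.1000e-7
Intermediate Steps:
W(M, t) = -15 (W(M, t) = (M - 15) - M = (-15 + M) - M = -15)
1/(-24*W(-85, -197) + 9090915) = 1/(-24*(-15) + 9090915) = 1/(360 + 9090915) = 1/9091275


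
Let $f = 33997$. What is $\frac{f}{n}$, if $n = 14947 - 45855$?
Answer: $- \frac{33997}{30908} \approx -1.0999$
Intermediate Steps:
$n = -30908$
$\frac{f}{n} = \frac{33997}{-30908} = 33997 \left(- \frac{1}{30908}\right) = - \frac{33997}{30908}$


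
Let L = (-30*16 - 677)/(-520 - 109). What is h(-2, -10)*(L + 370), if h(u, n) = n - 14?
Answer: -5613288/629 ≈ -8924.1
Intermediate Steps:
L = 1157/629 (L = (-480 - 677)/(-629) = -1157*(-1/629) = 1157/629 ≈ 1.8394)
h(u, n) = -14 + n
h(-2, -10)*(L + 370) = (-14 - 10)*(1157/629 + 370) = -24*233887/629 = -5613288/629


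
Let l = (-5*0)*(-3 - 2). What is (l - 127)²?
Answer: 16129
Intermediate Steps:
l = 0 (l = 0*(-5) = 0)
(l - 127)² = (0 - 127)² = (-127)² = 16129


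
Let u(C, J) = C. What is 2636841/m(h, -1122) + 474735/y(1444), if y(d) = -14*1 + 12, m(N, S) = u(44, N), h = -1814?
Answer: -7807329/44 ≈ -1.7744e+5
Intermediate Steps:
m(N, S) = 44
y(d) = -2 (y(d) = -14 + 12 = -2)
2636841/m(h, -1122) + 474735/y(1444) = 2636841/44 + 474735/(-2) = 2636841*(1/44) + 474735*(-½) = 2636841/44 - 474735/2 = -7807329/44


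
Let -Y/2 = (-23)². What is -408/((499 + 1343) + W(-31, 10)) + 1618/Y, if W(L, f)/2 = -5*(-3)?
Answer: -72095/41262 ≈ -1.7472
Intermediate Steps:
W(L, f) = 30 (W(L, f) = 2*(-5*(-3)) = 2*15 = 30)
Y = -1058 (Y = -2*(-23)² = -2*529 = -1058)
-408/((499 + 1343) + W(-31, 10)) + 1618/Y = -408/((499 + 1343) + 30) + 1618/(-1058) = -408/(1842 + 30) + 1618*(-1/1058) = -408/1872 - 809/529 = -408*1/1872 - 809/529 = -17/78 - 809/529 = -72095/41262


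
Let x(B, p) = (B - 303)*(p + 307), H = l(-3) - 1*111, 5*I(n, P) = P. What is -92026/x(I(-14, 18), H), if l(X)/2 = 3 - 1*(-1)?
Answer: 230065/152694 ≈ 1.5067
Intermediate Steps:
l(X) = 8 (l(X) = 2*(3 - 1*(-1)) = 2*(3 + 1) = 2*4 = 8)
I(n, P) = P/5
H = -103 (H = 8 - 1*111 = 8 - 111 = -103)
x(B, p) = (-303 + B)*(307 + p)
-92026/x(I(-14, 18), H) = -92026/(-93021 - 303*(-103) + 307*((⅕)*18) + ((⅕)*18)*(-103)) = -92026/(-93021 + 31209 + 307*(18/5) + (18/5)*(-103)) = -92026/(-93021 + 31209 + 5526/5 - 1854/5) = -92026/(-305388/5) = -92026*(-5/305388) = 230065/152694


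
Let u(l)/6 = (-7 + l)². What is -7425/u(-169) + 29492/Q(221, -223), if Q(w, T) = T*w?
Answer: -177187619/277561856 ≈ -0.63837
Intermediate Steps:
u(l) = 6*(-7 + l)²
-7425/u(-169) + 29492/Q(221, -223) = -7425*1/(6*(-7 - 169)²) + 29492/((-223*221)) = -7425/(6*(-176)²) + 29492/(-49283) = -7425/(6*30976) + 29492*(-1/49283) = -7425/185856 - 29492/49283 = -7425*1/185856 - 29492/49283 = -225/5632 - 29492/49283 = -177187619/277561856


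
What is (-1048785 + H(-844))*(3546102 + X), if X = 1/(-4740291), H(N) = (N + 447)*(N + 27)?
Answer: -12177447072625560916/4740291 ≈ -2.5689e+12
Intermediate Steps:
H(N) = (27 + N)*(447 + N) (H(N) = (447 + N)*(27 + N) = (27 + N)*(447 + N))
X = -1/4740291 ≈ -2.1096e-7
(-1048785 + H(-844))*(3546102 + X) = (-1048785 + (12069 + (-844)² + 474*(-844)))*(3546102 - 1/4740291) = (-1048785 + (12069 + 712336 - 400056))*(16809555395681/4740291) = (-1048785 + 324349)*(16809555395681/4740291) = -724436*16809555395681/4740291 = -12177447072625560916/4740291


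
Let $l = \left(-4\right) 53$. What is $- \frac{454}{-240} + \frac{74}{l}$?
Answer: $\frac{9811}{6360} \approx 1.5426$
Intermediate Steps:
$l = -212$
$- \frac{454}{-240} + \frac{74}{l} = - \frac{454}{-240} + \frac{74}{-212} = \left(-454\right) \left(- \frac{1}{240}\right) + 74 \left(- \frac{1}{212}\right) = \frac{227}{120} - \frac{37}{106} = \frac{9811}{6360}$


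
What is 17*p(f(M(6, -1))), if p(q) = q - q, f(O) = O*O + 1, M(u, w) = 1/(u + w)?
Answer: 0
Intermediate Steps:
f(O) = 1 + O² (f(O) = O² + 1 = 1 + O²)
p(q) = 0
17*p(f(M(6, -1))) = 17*0 = 0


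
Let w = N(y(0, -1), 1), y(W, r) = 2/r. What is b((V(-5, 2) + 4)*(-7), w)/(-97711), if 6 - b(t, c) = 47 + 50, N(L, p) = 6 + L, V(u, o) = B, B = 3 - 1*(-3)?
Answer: 91/97711 ≈ 0.00093132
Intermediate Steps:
B = 6 (B = 3 + 3 = 6)
V(u, o) = 6
w = 4 (w = 6 + 2/(-1) = 6 + 2*(-1) = 6 - 2 = 4)
b(t, c) = -91 (b(t, c) = 6 - (47 + 50) = 6 - 1*97 = 6 - 97 = -91)
b((V(-5, 2) + 4)*(-7), w)/(-97711) = -91/(-97711) = -91*(-1/97711) = 91/97711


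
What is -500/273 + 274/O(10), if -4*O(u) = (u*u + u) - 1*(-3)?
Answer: -355708/30849 ≈ -11.531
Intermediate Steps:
O(u) = -¾ - u/4 - u²/4 (O(u) = -((u*u + u) - 1*(-3))/4 = -((u² + u) + 3)/4 = -((u + u²) + 3)/4 = -(3 + u + u²)/4 = -¾ - u/4 - u²/4)
-500/273 + 274/O(10) = -500/273 + 274/(-¾ - ¼*10 - ¼*10²) = -500*1/273 + 274/(-¾ - 5/2 - ¼*100) = -500/273 + 274/(-¾ - 5/2 - 25) = -500/273 + 274/(-113/4) = -500/273 + 274*(-4/113) = -500/273 - 1096/113 = -355708/30849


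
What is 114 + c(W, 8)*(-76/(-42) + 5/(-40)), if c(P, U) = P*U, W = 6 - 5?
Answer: 2677/21 ≈ 127.48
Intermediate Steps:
W = 1
114 + c(W, 8)*(-76/(-42) + 5/(-40)) = 114 + (1*8)*(-76/(-42) + 5/(-40)) = 114 + 8*(-76*(-1/42) + 5*(-1/40)) = 114 + 8*(38/21 - ⅛) = 114 + 8*(283/168) = 114 + 283/21 = 2677/21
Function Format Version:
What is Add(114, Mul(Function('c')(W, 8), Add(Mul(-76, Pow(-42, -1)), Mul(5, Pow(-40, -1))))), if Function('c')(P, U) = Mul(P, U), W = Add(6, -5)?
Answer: Rational(2677, 21) ≈ 127.48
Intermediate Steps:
W = 1
Add(114, Mul(Function('c')(W, 8), Add(Mul(-76, Pow(-42, -1)), Mul(5, Pow(-40, -1))))) = Add(114, Mul(Mul(1, 8), Add(Mul(-76, Pow(-42, -1)), Mul(5, Pow(-40, -1))))) = Add(114, Mul(8, Add(Mul(-76, Rational(-1, 42)), Mul(5, Rational(-1, 40))))) = Add(114, Mul(8, Add(Rational(38, 21), Rational(-1, 8)))) = Add(114, Mul(8, Rational(283, 168))) = Add(114, Rational(283, 21)) = Rational(2677, 21)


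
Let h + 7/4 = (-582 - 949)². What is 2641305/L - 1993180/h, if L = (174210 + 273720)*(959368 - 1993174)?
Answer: -82043864738676553/96482096815121388 ≈ -0.85035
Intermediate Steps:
L = -463072721580 (L = 447930*(-1033806) = -463072721580)
h = 9375837/4 (h = -7/4 + (-582 - 949)² = -7/4 + (-1531)² = -7/4 + 2343961 = 9375837/4 ≈ 2.3440e+6)
2641305/L - 1993180/h = 2641305/(-463072721580) - 1993180/9375837/4 = 2641305*(-1/463072721580) - 1993180*4/9375837 = -176087/30871514772 - 7972720/9375837 = -82043864738676553/96482096815121388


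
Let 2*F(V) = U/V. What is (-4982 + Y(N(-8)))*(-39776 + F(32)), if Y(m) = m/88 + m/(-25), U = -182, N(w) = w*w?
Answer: 872304854671/4400 ≈ 1.9825e+8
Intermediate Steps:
N(w) = w²
Y(m) = -63*m/2200 (Y(m) = m*(1/88) + m*(-1/25) = m/88 - m/25 = -63*m/2200)
F(V) = -91/V (F(V) = (-182/V)/2 = -91/V)
(-4982 + Y(N(-8)))*(-39776 + F(32)) = (-4982 - 63/2200*(-8)²)*(-39776 - 91/32) = (-4982 - 63/2200*64)*(-39776 - 91*1/32) = (-4982 - 504/275)*(-39776 - 91/32) = -1370554/275*(-1272923/32) = 872304854671/4400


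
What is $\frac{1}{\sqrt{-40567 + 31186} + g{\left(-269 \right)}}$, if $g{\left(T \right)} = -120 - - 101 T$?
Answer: $- \frac{27289}{744698902} - \frac{i \sqrt{9381}}{744698902} \approx -3.6644 \cdot 10^{-5} - 1.3006 \cdot 10^{-7} i$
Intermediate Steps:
$g{\left(T \right)} = -120 + 101 T$
$\frac{1}{\sqrt{-40567 + 31186} + g{\left(-269 \right)}} = \frac{1}{\sqrt{-40567 + 31186} + \left(-120 + 101 \left(-269\right)\right)} = \frac{1}{\sqrt{-9381} - 27289} = \frac{1}{i \sqrt{9381} - 27289} = \frac{1}{-27289 + i \sqrt{9381}}$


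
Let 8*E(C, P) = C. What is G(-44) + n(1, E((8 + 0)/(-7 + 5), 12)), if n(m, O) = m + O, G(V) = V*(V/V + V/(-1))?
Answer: -3959/2 ≈ -1979.5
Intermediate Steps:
E(C, P) = C/8
G(V) = V*(1 - V) (G(V) = V*(1 + V*(-1)) = V*(1 - V))
n(m, O) = O + m
G(-44) + n(1, E((8 + 0)/(-7 + 5), 12)) = -44*(1 - 1*(-44)) + (((8 + 0)/(-7 + 5))/8 + 1) = -44*(1 + 44) + ((8/(-2))/8 + 1) = -44*45 + ((8*(-1/2))/8 + 1) = -1980 + ((1/8)*(-4) + 1) = -1980 + (-1/2 + 1) = -1980 + 1/2 = -3959/2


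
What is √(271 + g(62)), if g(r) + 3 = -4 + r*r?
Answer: 2*√1027 ≈ 64.094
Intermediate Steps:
g(r) = -7 + r² (g(r) = -3 + (-4 + r*r) = -3 + (-4 + r²) = -7 + r²)
√(271 + g(62)) = √(271 + (-7 + 62²)) = √(271 + (-7 + 3844)) = √(271 + 3837) = √4108 = 2*√1027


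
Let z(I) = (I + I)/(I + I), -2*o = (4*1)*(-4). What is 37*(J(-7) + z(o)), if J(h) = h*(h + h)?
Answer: 3663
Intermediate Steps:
o = 8 (o = -4*1*(-4)/2 = -2*(-4) = -½*(-16) = 8)
J(h) = 2*h² (J(h) = h*(2*h) = 2*h²)
z(I) = 1 (z(I) = (2*I)/((2*I)) = (2*I)*(1/(2*I)) = 1)
37*(J(-7) + z(o)) = 37*(2*(-7)² + 1) = 37*(2*49 + 1) = 37*(98 + 1) = 37*99 = 3663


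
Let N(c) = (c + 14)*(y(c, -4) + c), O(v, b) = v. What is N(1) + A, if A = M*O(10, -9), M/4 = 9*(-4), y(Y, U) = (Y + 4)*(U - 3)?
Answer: -1950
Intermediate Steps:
y(Y, U) = (-3 + U)*(4 + Y) (y(Y, U) = (4 + Y)*(-3 + U) = (-3 + U)*(4 + Y))
M = -144 (M = 4*(9*(-4)) = 4*(-36) = -144)
N(c) = (-28 - 6*c)*(14 + c) (N(c) = (c + 14)*((-12 - 3*c + 4*(-4) - 4*c) + c) = (14 + c)*((-12 - 3*c - 16 - 4*c) + c) = (14 + c)*((-28 - 7*c) + c) = (14 + c)*(-28 - 6*c) = (-28 - 6*c)*(14 + c))
A = -1440 (A = -144*10 = -1440)
N(1) + A = (-392 - 112*1 - 6*1²) - 1440 = (-392 - 112 - 6*1) - 1440 = (-392 - 112 - 6) - 1440 = -510 - 1440 = -1950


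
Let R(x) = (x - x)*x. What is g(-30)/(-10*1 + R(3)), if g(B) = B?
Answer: 3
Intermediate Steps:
R(x) = 0 (R(x) = 0*x = 0)
g(-30)/(-10*1 + R(3)) = -30/(-10*1 + 0) = -30/(-10 + 0) = -30/(-10) = -30*(-1/10) = 3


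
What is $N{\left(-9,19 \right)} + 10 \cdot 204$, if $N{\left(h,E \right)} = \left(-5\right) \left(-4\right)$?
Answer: $2060$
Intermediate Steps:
$N{\left(h,E \right)} = 20$
$N{\left(-9,19 \right)} + 10 \cdot 204 = 20 + 10 \cdot 204 = 20 + 2040 = 2060$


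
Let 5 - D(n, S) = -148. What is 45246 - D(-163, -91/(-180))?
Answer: 45093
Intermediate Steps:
D(n, S) = 153 (D(n, S) = 5 - 1*(-148) = 5 + 148 = 153)
45246 - D(-163, -91/(-180)) = 45246 - 1*153 = 45246 - 153 = 45093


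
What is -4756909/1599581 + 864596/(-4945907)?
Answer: -24910220855739/7911378864967 ≈ -3.1487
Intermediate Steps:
-4756909/1599581 + 864596/(-4945907) = -4756909*1/1599581 + 864596*(-1/4945907) = -4756909/1599581 - 864596/4945907 = -24910220855739/7911378864967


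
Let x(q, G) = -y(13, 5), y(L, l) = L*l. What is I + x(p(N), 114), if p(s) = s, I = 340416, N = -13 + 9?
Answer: 340351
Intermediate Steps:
N = -4
x(q, G) = -65 (x(q, G) = -13*5 = -1*65 = -65)
I + x(p(N), 114) = 340416 - 65 = 340351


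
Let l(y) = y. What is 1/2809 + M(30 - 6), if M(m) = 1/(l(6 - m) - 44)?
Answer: -2747/174158 ≈ -0.015773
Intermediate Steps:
M(m) = 1/(-38 - m) (M(m) = 1/((6 - m) - 44) = 1/(-38 - m))
1/2809 + M(30 - 6) = 1/2809 - 1/(38 + (30 - 6)) = 1/2809 - 1/(38 + 24) = 1/2809 - 1/62 = -2747/174158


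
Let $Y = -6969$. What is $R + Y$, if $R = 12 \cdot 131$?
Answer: $-5397$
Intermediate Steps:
$R = 1572$
$R + Y = 1572 - 6969 = -5397$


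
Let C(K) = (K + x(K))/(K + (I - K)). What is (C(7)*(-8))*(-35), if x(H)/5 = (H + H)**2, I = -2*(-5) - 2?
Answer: 34545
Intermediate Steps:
I = 8 (I = 10 - 2 = 8)
x(H) = 20*H**2 (x(H) = 5*(H + H)**2 = 5*(2*H)**2 = 5*(4*H**2) = 20*H**2)
C(K) = K/8 + 5*K**2/2 (C(K) = (K + 20*K**2)/(K + (8 - K)) = (K + 20*K**2)/8 = (K + 20*K**2)*(1/8) = K/8 + 5*K**2/2)
(C(7)*(-8))*(-35) = (((1/8)*7*(1 + 20*7))*(-8))*(-35) = (((1/8)*7*(1 + 140))*(-8))*(-35) = (((1/8)*7*141)*(-8))*(-35) = ((987/8)*(-8))*(-35) = -987*(-35) = 34545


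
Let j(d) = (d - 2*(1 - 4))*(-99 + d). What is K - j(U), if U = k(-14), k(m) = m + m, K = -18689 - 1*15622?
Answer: -37105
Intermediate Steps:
K = -34311 (K = -18689 - 15622 = -34311)
k(m) = 2*m
U = -28 (U = 2*(-14) = -28)
j(d) = (-99 + d)*(6 + d) (j(d) = (d - 2*(-3))*(-99 + d) = (d + 6)*(-99 + d) = (6 + d)*(-99 + d) = (-99 + d)*(6 + d))
K - j(U) = -34311 - (-594 + (-28)² - 93*(-28)) = -34311 - (-594 + 784 + 2604) = -34311 - 1*2794 = -34311 - 2794 = -37105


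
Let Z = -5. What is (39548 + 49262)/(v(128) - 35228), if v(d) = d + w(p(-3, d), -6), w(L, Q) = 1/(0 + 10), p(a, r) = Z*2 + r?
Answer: -888100/350999 ≈ -2.5302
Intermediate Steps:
p(a, r) = -10 + r (p(a, r) = -5*2 + r = -10 + r)
w(L, Q) = ⅒ (w(L, Q) = 1/10 = ⅒)
v(d) = ⅒ + d (v(d) = d + ⅒ = ⅒ + d)
(39548 + 49262)/(v(128) - 35228) = (39548 + 49262)/((⅒ + 128) - 35228) = 88810/(1281/10 - 35228) = 88810/(-350999/10) = 88810*(-10/350999) = -888100/350999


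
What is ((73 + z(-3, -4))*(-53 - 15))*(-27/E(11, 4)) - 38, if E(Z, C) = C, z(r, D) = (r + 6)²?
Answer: 37600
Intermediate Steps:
z(r, D) = (6 + r)²
((73 + z(-3, -4))*(-53 - 15))*(-27/E(11, 4)) - 38 = ((73 + (6 - 3)²)*(-53 - 15))*(-27/4) - 38 = ((73 + 3²)*(-68))*(-27*¼) - 38 = ((73 + 9)*(-68))*(-27/4) - 38 = (82*(-68))*(-27/4) - 38 = -5576*(-27/4) - 38 = 37638 - 38 = 37600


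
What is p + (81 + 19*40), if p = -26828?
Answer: -25987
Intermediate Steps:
p + (81 + 19*40) = -26828 + (81 + 19*40) = -26828 + (81 + 760) = -26828 + 841 = -25987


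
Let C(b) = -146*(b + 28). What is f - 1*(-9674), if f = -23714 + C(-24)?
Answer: -14624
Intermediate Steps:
C(b) = -4088 - 146*b (C(b) = -146*(28 + b) = -4088 - 146*b)
f = -24298 (f = -23714 + (-4088 - 146*(-24)) = -23714 + (-4088 + 3504) = -23714 - 584 = -24298)
f - 1*(-9674) = -24298 - 1*(-9674) = -24298 + 9674 = -14624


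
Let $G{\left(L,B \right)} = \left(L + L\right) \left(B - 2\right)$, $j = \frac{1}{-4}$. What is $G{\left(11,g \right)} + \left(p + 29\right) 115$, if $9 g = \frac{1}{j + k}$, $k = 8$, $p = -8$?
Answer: $\frac{661597}{279} \approx 2371.3$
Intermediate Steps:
$j = - \frac{1}{4} \approx -0.25$
$g = \frac{4}{279}$ ($g = \frac{1}{9 \left(- \frac{1}{4} + 8\right)} = \frac{1}{9 \cdot \frac{31}{4}} = \frac{1}{9} \cdot \frac{4}{31} = \frac{4}{279} \approx 0.014337$)
$G{\left(L,B \right)} = 2 L \left(-2 + B\right)$
$G{\left(11,g \right)} + \left(p + 29\right) 115 = 2 \cdot 11 \left(-2 + \frac{4}{279}\right) + \left(-8 + 29\right) 115 = 2 \cdot 11 \left(- \frac{554}{279}\right) + 21 \cdot 115 = - \frac{12188}{279} + 2415 = \frac{661597}{279}$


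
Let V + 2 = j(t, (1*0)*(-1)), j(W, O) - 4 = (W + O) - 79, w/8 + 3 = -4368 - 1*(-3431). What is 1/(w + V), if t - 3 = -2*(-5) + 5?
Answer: -1/7579 ≈ -0.00013194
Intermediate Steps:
t = 18 (t = 3 + (-2*(-5) + 5) = 3 + (10 + 5) = 3 + 15 = 18)
w = -7520 (w = -24 + 8*(-4368 - 1*(-3431)) = -24 + 8*(-4368 + 3431) = -24 + 8*(-937) = -24 - 7496 = -7520)
j(W, O) = -75 + O + W (j(W, O) = 4 + ((W + O) - 79) = 4 + ((O + W) - 79) = 4 + (-79 + O + W) = -75 + O + W)
V = -59 (V = -2 + (-75 + (1*0)*(-1) + 18) = -2 + (-75 + 0*(-1) + 18) = -2 + (-75 + 0 + 18) = -2 - 57 = -59)
1/(w + V) = 1/(-7520 - 59) = 1/(-7579) = -1/7579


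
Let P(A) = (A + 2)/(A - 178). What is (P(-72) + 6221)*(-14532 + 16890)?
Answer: 366744456/25 ≈ 1.4670e+7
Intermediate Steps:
P(A) = (2 + A)/(-178 + A)
(P(-72) + 6221)*(-14532 + 16890) = ((2 - 72)/(-178 - 72) + 6221)*(-14532 + 16890) = (-70/(-250) + 6221)*2358 = (-1/250*(-70) + 6221)*2358 = (7/25 + 6221)*2358 = (155532/25)*2358 = 366744456/25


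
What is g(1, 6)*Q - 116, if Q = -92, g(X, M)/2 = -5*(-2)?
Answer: -1956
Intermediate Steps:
g(X, M) = 20 (g(X, M) = 2*(-5*(-2)) = 2*10 = 20)
g(1, 6)*Q - 116 = 20*(-92) - 116 = -1840 - 116 = -1956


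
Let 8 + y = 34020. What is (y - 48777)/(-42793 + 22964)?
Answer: 14765/19829 ≈ 0.74462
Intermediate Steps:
y = 34012 (y = -8 + 34020 = 34012)
(y - 48777)/(-42793 + 22964) = (34012 - 48777)/(-42793 + 22964) = -14765/(-19829) = -14765*(-1/19829) = 14765/19829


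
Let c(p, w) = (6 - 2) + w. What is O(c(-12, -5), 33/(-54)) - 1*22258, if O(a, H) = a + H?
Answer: -400673/18 ≈ -22260.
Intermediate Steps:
c(p, w) = 4 + w
O(a, H) = H + a
O(c(-12, -5), 33/(-54)) - 1*22258 = (33/(-54) + (4 - 5)) - 1*22258 = (33*(-1/54) - 1) - 22258 = (-11/18 - 1) - 22258 = -29/18 - 22258 = -400673/18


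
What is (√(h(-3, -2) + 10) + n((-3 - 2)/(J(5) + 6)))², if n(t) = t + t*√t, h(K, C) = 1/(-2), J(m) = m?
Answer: (110 - 121*√38 + 10*I*√55)²/58564 ≈ 6.8107 - 1.6105*I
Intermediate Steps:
h(K, C) = -½
n(t) = t + t^(3/2)
(√(h(-3, -2) + 10) + n((-3 - 2)/(J(5) + 6)))² = (√(-½ + 10) + ((-3 - 2)/(5 + 6) + ((-3 - 2)/(5 + 6))^(3/2)))² = (√(19/2) + (-5/11 + (-5/11)^(3/2)))² = (√38/2 + (-5*1/11 + (-5*1/11)^(3/2)))² = (√38/2 + (-5/11 + (-5/11)^(3/2)))² = (√38/2 + (-5/11 - 5*I*√55/121))² = (-5/11 + √38/2 - 5*I*√55/121)²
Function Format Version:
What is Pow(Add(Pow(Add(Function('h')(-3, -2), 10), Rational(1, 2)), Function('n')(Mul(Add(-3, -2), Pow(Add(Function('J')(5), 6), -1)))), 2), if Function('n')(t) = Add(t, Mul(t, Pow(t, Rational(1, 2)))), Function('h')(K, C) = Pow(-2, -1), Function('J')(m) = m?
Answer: Mul(Rational(1, 58564), Pow(Add(110, Mul(-121, Pow(38, Rational(1, 2))), Mul(10, I, Pow(55, Rational(1, 2)))), 2)) ≈ Add(6.8107, Mul(-1.6105, I))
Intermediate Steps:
Function('h')(K, C) = Rational(-1, 2)
Function('n')(t) = Add(t, Pow(t, Rational(3, 2)))
Pow(Add(Pow(Add(Function('h')(-3, -2), 10), Rational(1, 2)), Function('n')(Mul(Add(-3, -2), Pow(Add(Function('J')(5), 6), -1)))), 2) = Pow(Add(Pow(Add(Rational(-1, 2), 10), Rational(1, 2)), Add(Mul(Add(-3, -2), Pow(Add(5, 6), -1)), Pow(Mul(Add(-3, -2), Pow(Add(5, 6), -1)), Rational(3, 2)))), 2) = Pow(Add(Pow(Rational(19, 2), Rational(1, 2)), Add(Mul(-5, Pow(11, -1)), Pow(Mul(-5, Pow(11, -1)), Rational(3, 2)))), 2) = Pow(Add(Mul(Rational(1, 2), Pow(38, Rational(1, 2))), Add(Mul(-5, Rational(1, 11)), Pow(Mul(-5, Rational(1, 11)), Rational(3, 2)))), 2) = Pow(Add(Mul(Rational(1, 2), Pow(38, Rational(1, 2))), Add(Rational(-5, 11), Pow(Rational(-5, 11), Rational(3, 2)))), 2) = Pow(Add(Mul(Rational(1, 2), Pow(38, Rational(1, 2))), Add(Rational(-5, 11), Mul(Rational(-5, 121), I, Pow(55, Rational(1, 2))))), 2) = Pow(Add(Rational(-5, 11), Mul(Rational(1, 2), Pow(38, Rational(1, 2))), Mul(Rational(-5, 121), I, Pow(55, Rational(1, 2)))), 2)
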